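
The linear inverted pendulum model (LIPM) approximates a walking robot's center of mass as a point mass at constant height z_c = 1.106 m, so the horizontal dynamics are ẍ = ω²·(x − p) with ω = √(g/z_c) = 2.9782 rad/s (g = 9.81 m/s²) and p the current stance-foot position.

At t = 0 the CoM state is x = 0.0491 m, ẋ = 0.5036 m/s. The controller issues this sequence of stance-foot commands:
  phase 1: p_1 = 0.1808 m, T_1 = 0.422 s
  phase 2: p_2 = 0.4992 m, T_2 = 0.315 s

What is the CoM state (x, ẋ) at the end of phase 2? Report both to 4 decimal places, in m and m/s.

phase 1: p=0.1808, T=0.422, ωT=1.256800, cosh=1.899361, sinh=1.614798; start (x,ẋ)=(0.049100, 0.503600) → end (x,ẋ)=(0.203709, 0.323148)
phase 2: p=0.4992, T=0.315, ωT=0.938133, cosh=1.473282, sinh=1.081924; start (x,ẋ)=(0.203709, 0.323148) → end (x,ẋ)=(0.181252, -0.476039)

x = 0.1813, ẋ = -0.4760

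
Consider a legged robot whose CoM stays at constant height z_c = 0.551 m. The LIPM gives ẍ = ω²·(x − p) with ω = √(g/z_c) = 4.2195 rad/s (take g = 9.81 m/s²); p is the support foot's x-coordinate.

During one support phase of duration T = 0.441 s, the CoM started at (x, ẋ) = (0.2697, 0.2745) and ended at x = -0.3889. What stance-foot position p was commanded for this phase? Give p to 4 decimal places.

ωT = 4.2195·0.441 = 1.860799; cosh(ωT) = 3.292211, sinh(ωT) = 3.136663
x(T) = p + (x₀−p)·cosh(ωT) + (ẋ₀/ω)·sinh(ωT) ⇒ p·(1 − cosh) = x(T) − x₀·cosh − (ẋ₀/ω)·sinh
numerator   = -0.3889 − (0.2697)·3.292211 − (0.2745/4.2195)·3.136663 = -1.480865
denominator = 1 − 3.292211 = -2.292211
p = -1.480865 / -2.292211 = 0.6460

p = 0.6460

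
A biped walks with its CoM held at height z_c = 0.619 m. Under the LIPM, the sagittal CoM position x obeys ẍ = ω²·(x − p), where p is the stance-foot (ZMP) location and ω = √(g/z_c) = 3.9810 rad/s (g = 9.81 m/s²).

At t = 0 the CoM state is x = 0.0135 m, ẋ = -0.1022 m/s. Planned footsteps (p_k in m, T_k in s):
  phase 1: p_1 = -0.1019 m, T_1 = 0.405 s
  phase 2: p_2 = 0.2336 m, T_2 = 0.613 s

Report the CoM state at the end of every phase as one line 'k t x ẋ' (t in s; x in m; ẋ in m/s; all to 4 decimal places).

1 0.4050 0.1371 0.8396
2 1.0180 0.8769 2.6674

phase 1: p=-0.1019, T=0.405, ωT=1.612305, cosh=2.606892, sinh=2.407464; start (x,ẋ)=(0.013500, -0.102200) → end (x,ẋ)=(0.137131, 0.839583)
phase 2: p=0.2336, T=0.613, ωT=2.440353, cosh=5.782111, sinh=5.694981; start (x,ẋ)=(0.137131, 0.839583) → end (x,ẋ)=(0.876862, 2.667442)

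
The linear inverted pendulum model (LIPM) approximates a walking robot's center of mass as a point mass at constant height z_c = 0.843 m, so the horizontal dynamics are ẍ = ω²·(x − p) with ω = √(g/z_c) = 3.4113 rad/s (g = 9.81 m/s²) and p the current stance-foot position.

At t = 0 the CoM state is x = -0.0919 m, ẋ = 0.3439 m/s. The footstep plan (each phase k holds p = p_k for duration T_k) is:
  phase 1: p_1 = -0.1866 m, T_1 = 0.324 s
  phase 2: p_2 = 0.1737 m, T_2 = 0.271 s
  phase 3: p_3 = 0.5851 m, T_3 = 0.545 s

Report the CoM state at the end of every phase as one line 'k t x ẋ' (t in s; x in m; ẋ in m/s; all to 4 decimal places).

1 0.3240 0.1076 1.0106
2 0.5950 0.3919 1.2346
3 1.1400 1.0832 1.9943

phase 1: p=-0.1866, T=0.324, ωT=1.105261, cosh=1.675569, sinh=1.344444; start (x,ẋ)=(-0.091900, 0.343900) → end (x,ẋ)=(0.107613, 1.010551)
phase 2: p=0.1737, T=0.271, ωT=0.924462, cosh=1.458629, sinh=1.061884; start (x,ẋ)=(0.107613, 1.010551) → end (x,ẋ)=(0.391871, 1.234623)
phase 3: p=0.5851, T=0.545, ωT=1.859159, cosh=3.287069, sinh=3.131265; start (x,ẋ)=(0.391871, 1.234623) → end (x,ẋ)=(1.083217, 1.994285)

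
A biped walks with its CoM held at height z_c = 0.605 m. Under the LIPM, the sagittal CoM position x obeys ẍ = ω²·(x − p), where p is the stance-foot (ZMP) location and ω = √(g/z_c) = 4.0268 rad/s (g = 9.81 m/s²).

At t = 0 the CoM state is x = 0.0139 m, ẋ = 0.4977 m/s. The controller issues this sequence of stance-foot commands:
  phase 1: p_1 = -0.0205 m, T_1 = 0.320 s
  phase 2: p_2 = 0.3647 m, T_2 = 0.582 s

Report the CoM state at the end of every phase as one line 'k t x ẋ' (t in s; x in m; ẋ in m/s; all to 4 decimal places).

phase 1: p=-0.0205, T=0.320, ωT=1.288576, cosh=1.951640, sinh=1.675977; start (x,ẋ)=(0.013900, 0.497700) → end (x,ẋ)=(0.253782, 1.203491)
phase 2: p=0.3647, T=0.582, ωT=2.343598, cosh=5.257317, sinh=5.161335; start (x,ẋ)=(0.253782, 1.203491) → end (x,ẋ)=(1.324138, 4.021850)

1 0.3200 0.2538 1.2035
2 0.9020 1.3241 4.0218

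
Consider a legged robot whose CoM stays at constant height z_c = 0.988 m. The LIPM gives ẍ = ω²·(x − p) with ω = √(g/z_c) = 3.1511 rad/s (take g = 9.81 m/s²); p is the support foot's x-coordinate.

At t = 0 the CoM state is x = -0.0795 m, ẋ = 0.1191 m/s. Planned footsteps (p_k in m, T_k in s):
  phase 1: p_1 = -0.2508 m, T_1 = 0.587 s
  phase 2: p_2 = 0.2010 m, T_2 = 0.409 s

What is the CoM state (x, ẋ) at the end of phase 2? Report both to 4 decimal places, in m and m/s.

phase 1: p=-0.2508, T=0.587, ωT=1.849696, cosh=3.257585, sinh=3.100300; start (x,ẋ)=(-0.079500, 0.119100) → end (x,ẋ)=(0.424404, 2.061469)
phase 2: p=0.2010, T=0.409, ωT=1.288800, cosh=1.952015, sinh=1.676414; start (x,ẋ)=(0.424404, 2.061469) → end (x,ẋ)=(1.733809, 5.204162)

x = 1.7338, ẋ = 5.2042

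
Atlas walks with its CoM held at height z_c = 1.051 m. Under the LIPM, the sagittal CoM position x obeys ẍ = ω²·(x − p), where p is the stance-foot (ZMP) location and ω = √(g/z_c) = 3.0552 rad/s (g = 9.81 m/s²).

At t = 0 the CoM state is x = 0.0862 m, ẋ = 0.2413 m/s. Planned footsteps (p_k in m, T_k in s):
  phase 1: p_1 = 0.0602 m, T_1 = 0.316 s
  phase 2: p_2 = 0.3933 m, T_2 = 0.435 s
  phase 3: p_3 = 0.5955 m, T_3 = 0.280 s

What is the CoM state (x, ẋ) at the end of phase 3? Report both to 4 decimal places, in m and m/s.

x = 0.0397, ẋ = -1.3141

phase 1: p=0.0602, T=0.316, ωT=0.965443, cosh=1.503383, sinh=1.122568; start (x,ẋ)=(0.086200, 0.241300) → end (x,ẋ)=(0.187949, 0.451938)
phase 2: p=0.3933, T=0.435, ωT=1.329012, cosh=2.021024, sinh=1.756285; start (x,ẋ)=(0.187949, 0.451938) → end (x,ẋ)=(0.238077, -0.188499)
phase 3: p=0.5955, T=0.280, ωT=0.855456, cosh=1.388768, sinh=0.963679; start (x,ẋ)=(0.238077, -0.188499) → end (x,ẋ)=(0.039665, -1.314118)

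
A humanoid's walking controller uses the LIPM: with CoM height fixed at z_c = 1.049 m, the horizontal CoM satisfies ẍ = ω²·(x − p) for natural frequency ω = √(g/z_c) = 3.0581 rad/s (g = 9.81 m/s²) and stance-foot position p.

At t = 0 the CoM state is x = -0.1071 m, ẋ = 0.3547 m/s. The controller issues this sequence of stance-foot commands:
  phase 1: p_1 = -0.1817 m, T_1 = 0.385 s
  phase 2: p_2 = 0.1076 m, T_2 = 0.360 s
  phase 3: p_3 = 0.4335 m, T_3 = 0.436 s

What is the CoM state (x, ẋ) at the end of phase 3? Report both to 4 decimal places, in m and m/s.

x = 1.6374, ẋ = 4.0253

phase 1: p=-0.1817, T=0.385, ωT=1.177369, cosh=1.776955, sinh=1.468867; start (x,ẋ)=(-0.107100, 0.354700) → end (x,ẋ)=(0.121230, 0.965385)
phase 2: p=0.1076, T=0.360, ωT=1.100916, cosh=1.669743, sinh=1.337176; start (x,ẋ)=(0.121230, 0.965385) → end (x,ẋ)=(0.552481, 1.667682)
phase 3: p=0.4335, T=0.436, ωT=1.333332, cosh=2.028629, sinh=1.765032; start (x,ẋ)=(0.552481, 1.667682) → end (x,ẋ)=(1.637397, 4.025323)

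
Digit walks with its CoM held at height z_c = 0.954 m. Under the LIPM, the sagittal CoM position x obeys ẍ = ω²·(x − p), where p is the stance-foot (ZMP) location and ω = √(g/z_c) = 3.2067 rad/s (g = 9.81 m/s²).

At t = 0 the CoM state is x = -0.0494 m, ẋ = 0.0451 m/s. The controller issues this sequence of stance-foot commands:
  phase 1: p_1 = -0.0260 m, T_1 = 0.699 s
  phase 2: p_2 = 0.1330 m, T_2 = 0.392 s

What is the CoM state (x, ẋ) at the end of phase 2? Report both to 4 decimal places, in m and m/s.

phase 1: p=-0.0260, T=0.699, ωT=2.241483, cosh=4.756788, sinh=4.650487; start (x,ẋ)=(-0.049400, 0.045100) → end (x,ẋ)=(-0.071903, -0.134426)
phase 2: p=0.1330, T=0.392, ωT=1.257026, cosh=1.899726, sinh=1.615228; start (x,ẋ)=(-0.071903, -0.134426) → end (x,ẋ)=(-0.323971, -1.316679)

x = -0.3240, ẋ = -1.3167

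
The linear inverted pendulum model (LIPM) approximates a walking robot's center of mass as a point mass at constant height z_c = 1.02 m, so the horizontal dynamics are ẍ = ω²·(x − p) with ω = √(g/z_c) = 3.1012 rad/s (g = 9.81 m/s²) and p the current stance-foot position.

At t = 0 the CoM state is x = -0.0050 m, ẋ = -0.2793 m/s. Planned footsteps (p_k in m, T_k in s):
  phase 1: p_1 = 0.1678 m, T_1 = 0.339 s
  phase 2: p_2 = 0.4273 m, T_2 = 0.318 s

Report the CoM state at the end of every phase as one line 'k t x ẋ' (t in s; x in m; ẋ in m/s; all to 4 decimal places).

1 0.3390 -0.2227 -1.1214
2 0.6570 -0.9826 -4.0387

phase 1: p=0.1678, T=0.339, ωT=1.051307, cosh=1.605434, sinh=1.255954; start (x,ẋ)=(-0.005000, -0.279300) → end (x,ẋ)=(-0.222733, -1.121447)
phase 2: p=0.4273, T=0.318, ωT=0.986182, cosh=1.526988, sinh=1.153990; start (x,ẋ)=(-0.222733, -1.121447) → end (x,ẋ)=(-0.982595, -4.038743)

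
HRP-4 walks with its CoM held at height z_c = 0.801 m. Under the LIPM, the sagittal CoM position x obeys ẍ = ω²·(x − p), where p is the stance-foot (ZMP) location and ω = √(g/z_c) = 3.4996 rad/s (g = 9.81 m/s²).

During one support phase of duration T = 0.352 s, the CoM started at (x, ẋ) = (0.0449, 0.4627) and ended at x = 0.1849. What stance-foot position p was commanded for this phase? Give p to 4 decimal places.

ωT = 3.4996·0.352 = 1.231859; cosh(ωT) = 1.859673, sinh(ωT) = 1.567923
x(T) = p + (x₀−p)·cosh(ωT) + (ẋ₀/ω)·sinh(ωT) ⇒ p·(1 − cosh) = x(T) − x₀·cosh − (ẋ₀/ω)·sinh
numerator   = 0.1849 − (0.0449)·1.859673 − (0.4627/3.4996)·1.567923 = -0.105902
denominator = 1 − 1.859673 = -0.859673
p = -0.105902 / -0.859673 = 0.1232

p = 0.1232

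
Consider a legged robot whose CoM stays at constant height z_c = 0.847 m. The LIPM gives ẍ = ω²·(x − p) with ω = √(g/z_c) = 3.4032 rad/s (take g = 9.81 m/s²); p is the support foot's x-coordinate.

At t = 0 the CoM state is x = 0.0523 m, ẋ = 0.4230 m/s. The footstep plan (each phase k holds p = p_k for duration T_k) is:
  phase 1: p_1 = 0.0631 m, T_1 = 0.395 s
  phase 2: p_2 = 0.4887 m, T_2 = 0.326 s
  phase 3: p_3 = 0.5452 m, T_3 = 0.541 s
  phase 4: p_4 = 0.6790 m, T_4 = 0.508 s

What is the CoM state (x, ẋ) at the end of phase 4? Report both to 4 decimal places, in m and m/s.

phase 1: p=0.0631, T=0.395, ωT=1.344264, cosh=2.048047, sinh=1.787316; start (x,ẋ)=(0.052300, 0.423000) → end (x,ẋ)=(0.263135, 0.800632)
phase 2: p=0.4887, T=0.326, ωT=1.109443, cosh=1.681206, sinh=1.351463; start (x,ẋ)=(0.263135, 0.800632) → end (x,ẋ)=(0.427422, 0.308586)
phase 3: p=0.5452, T=0.541, ωT=1.841131, cosh=3.231151, sinh=3.072514; start (x,ẋ)=(0.427422, 0.308586) → end (x,ẋ)=(0.443244, -0.234439)
phase 4: p=0.6790, T=0.508, ωT=1.728826, cosh=2.905763, sinh=2.728270; start (x,ẋ)=(0.443244, -0.234439) → end (x,ẋ)=(-0.193997, -2.870187)

x = -0.1940, ẋ = -2.8702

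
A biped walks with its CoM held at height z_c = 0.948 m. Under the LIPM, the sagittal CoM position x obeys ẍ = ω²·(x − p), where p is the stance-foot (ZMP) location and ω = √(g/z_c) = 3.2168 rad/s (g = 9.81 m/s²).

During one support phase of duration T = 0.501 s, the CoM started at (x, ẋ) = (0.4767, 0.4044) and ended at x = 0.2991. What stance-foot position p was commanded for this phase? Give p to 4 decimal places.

ωT = 3.2168·0.501 = 1.611617; cosh(ωT) = 2.605236, sinh(ωT) = 2.405671
x(T) = p + (x₀−p)·cosh(ωT) + (ẋ₀/ω)·sinh(ωT) ⇒ p·(1 − cosh) = x(T) − x₀·cosh − (ẋ₀/ω)·sinh
numerator   = 0.2991 − (0.4767)·2.605236 − (0.4044/3.2168)·2.405671 = -1.245245
denominator = 1 − 2.605236 = -1.605236
p = -1.245245 / -1.605236 = 0.7757

p = 0.7757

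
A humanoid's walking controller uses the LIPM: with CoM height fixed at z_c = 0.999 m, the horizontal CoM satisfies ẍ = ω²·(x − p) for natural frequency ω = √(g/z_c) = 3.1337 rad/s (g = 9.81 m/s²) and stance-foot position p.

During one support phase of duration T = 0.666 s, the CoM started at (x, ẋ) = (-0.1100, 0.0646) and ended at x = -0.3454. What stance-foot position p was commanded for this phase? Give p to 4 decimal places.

ωT = 3.1337·0.666 = 2.087044; cosh(ωT) = 4.092553, sinh(ωT) = 3.968500
x(T) = p + (x₀−p)·cosh(ωT) + (ẋ₀/ω)·sinh(ωT) ⇒ p·(1 − cosh) = x(T) − x₀·cosh − (ẋ₀/ω)·sinh
numerator   = -0.3454 − (-0.1100)·4.092553 − (0.0646/3.1337)·3.968500 = 0.022972
denominator = 1 − 4.092553 = -3.092553
p = 0.022972 / -3.092553 = -0.0074

p = -0.0074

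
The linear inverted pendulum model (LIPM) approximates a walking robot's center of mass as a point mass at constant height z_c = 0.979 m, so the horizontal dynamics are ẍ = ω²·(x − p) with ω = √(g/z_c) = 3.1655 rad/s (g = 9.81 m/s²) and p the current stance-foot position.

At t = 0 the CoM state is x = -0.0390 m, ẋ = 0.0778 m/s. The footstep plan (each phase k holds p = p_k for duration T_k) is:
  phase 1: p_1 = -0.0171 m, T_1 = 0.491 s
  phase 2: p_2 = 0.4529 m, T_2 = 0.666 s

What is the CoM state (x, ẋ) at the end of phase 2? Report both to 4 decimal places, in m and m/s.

x = -1.4590, ẋ = -5.8676

phase 1: p=-0.0171, T=0.491, ωT=1.554261, cosh=2.471466, sinh=2.260120; start (x,ẋ)=(-0.039000, 0.077800) → end (x,ẋ)=(-0.015677, 0.035598)
phase 2: p=0.4529, T=0.666, ωT=2.108223, cosh=4.177525, sinh=4.056072; start (x,ẋ)=(-0.015677, 0.035598) → end (x,ẋ)=(-1.458979, -5.867579)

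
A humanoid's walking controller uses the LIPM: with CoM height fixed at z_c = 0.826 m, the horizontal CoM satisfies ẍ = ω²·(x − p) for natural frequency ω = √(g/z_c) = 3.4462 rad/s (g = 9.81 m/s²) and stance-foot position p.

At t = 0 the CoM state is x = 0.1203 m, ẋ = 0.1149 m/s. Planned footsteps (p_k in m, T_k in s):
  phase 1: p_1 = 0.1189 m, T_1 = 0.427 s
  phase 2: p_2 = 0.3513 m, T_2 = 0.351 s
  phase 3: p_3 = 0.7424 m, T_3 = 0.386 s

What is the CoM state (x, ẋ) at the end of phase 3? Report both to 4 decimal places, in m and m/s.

x = -0.5722, ẋ = -4.1089

phase 1: p=0.1189, T=0.427, ωT=1.471527, cosh=2.292729, sinh=2.063154; start (x,ẋ)=(0.120300, 0.114900) → end (x,ẋ)=(0.190898, 0.273389)
phase 2: p=0.3513, T=0.351, ωT=1.209616, cosh=1.825255, sinh=1.526943; start (x,ẋ)=(0.190898, 0.273389) → end (x,ẋ)=(0.179658, -0.345058)
phase 3: p=0.7424, T=0.386, ωT=1.330233, cosh=2.023170, sinh=1.758755; start (x,ẋ)=(0.179658, -0.345058) → end (x,ẋ)=(-0.572222, -4.108903)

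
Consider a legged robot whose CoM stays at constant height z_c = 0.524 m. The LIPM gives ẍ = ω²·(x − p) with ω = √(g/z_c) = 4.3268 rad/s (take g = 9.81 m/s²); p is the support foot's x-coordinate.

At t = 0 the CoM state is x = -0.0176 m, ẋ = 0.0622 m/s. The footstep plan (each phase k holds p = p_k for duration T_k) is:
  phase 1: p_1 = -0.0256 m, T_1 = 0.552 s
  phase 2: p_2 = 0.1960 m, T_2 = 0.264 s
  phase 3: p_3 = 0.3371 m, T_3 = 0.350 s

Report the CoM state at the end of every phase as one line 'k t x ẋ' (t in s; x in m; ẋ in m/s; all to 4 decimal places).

1 0.5520 0.0960 0.5287
2 0.8160 0.1953 0.3039
3 1.1660 0.1512 -0.6026

phase 1: p=-0.0256, T=0.552, ωT=2.388394, cosh=5.493877, sinh=5.402100; start (x,ẋ)=(-0.017600, 0.062200) → end (x,ẋ)=(0.096009, 0.528710)
phase 2: p=0.1960, T=0.264, ωT=1.142275, cosh=1.726491, sinh=1.407399; start (x,ẋ)=(0.096009, 0.528710) → end (x,ẋ)=(0.195342, 0.303914)
phase 3: p=0.3371, T=0.350, ωT=1.514380, cosh=2.383273, sinh=2.163328; start (x,ẋ)=(0.195342, 0.303914) → end (x,ẋ)=(0.151205, -0.602583)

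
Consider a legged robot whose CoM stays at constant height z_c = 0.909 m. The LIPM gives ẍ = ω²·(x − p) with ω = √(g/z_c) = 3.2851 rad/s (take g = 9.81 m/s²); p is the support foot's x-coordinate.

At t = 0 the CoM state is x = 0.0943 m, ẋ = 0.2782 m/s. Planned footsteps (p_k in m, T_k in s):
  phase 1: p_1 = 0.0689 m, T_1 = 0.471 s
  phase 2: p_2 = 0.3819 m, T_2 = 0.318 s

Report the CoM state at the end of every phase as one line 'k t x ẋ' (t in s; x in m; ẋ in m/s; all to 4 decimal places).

1 0.4710 0.3212 0.8703
2 0.7890 0.6149 1.1418

phase 1: p=0.0689, T=0.471, ωT=1.547282, cosh=2.455754, sinh=2.242928; start (x,ẋ)=(0.094300, 0.278200) → end (x,ẋ)=(0.321219, 0.870344)
phase 2: p=0.3819, T=0.318, ωT=1.044662, cosh=1.597124, sinh=1.245313; start (x,ẋ)=(0.321219, 0.870344) → end (x,ẋ)=(0.614915, 1.141805)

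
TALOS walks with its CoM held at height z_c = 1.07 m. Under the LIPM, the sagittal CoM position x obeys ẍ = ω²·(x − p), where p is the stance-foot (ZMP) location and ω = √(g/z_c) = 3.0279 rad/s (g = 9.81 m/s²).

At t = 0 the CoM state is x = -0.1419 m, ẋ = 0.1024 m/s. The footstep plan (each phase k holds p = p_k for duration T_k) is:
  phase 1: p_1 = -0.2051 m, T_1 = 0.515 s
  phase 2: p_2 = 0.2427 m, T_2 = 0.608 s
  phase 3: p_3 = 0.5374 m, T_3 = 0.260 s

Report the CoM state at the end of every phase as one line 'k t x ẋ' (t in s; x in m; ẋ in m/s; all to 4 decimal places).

1 0.5150 0.0287 0.6892
2 1.1230 0.2505 0.2359
3 1.3830 0.2248 -0.4438

phase 1: p=-0.2051, T=0.515, ωT=1.559368, cosh=2.483043, sinh=2.272774; start (x,ẋ)=(-0.141900, 0.102400) → end (x,ẋ)=(0.028691, 0.689189)
phase 2: p=0.2427, T=0.608, ωT=1.840963, cosh=3.230635, sinh=3.071971; start (x,ẋ)=(0.028691, 0.689189) → end (x,ẋ)=(0.250535, 0.235887)
phase 3: p=0.5374, T=0.260, ωT=0.787254, cosh=1.326223, sinh=0.871131; start (x,ẋ)=(0.250535, 0.235887) → end (x,ẋ)=(0.224817, -0.443825)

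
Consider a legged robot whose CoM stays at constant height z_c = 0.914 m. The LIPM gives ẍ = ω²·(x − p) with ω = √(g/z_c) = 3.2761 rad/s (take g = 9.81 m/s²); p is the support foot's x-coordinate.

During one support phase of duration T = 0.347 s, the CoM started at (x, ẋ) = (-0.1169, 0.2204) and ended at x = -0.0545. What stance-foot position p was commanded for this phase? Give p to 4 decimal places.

ωT = 3.2761·0.347 = 1.136807; cosh(ωT) = 1.718821, sinh(ωT) = 1.397979
x(T) = p + (x₀−p)·cosh(ωT) + (ẋ₀/ω)·sinh(ωT) ⇒ p·(1 − cosh) = x(T) − x₀·cosh − (ẋ₀/ω)·sinh
numerator   = -0.0545 − (-0.1169)·1.718821 − (0.2204/3.2761)·1.397979 = 0.052381
denominator = 1 − 1.718821 = -0.718821
p = 0.052381 / -0.718821 = -0.0729

p = -0.0729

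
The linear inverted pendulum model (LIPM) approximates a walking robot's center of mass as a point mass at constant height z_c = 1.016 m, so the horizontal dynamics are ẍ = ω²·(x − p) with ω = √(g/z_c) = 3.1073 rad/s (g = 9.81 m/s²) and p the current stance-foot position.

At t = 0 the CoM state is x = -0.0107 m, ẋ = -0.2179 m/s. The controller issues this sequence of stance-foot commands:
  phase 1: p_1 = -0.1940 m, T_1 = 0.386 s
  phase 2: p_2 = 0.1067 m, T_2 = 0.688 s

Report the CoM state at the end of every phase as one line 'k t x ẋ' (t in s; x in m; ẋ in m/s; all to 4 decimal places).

phase 1: p=-0.1940, T=0.386, ωT=1.199418, cosh=1.809777, sinh=1.508407; start (x,ẋ)=(-0.010700, -0.217900) → end (x,ẋ)=(0.031955, 0.464790)
phase 2: p=0.1067, T=0.688, ωT=2.137822, cosh=4.299430, sinh=4.181519; start (x,ẋ)=(0.031955, 0.464790) → end (x,ẋ)=(0.410810, 1.027151)

1 0.3860 0.0320 0.4648
2 1.0740 0.4108 1.0272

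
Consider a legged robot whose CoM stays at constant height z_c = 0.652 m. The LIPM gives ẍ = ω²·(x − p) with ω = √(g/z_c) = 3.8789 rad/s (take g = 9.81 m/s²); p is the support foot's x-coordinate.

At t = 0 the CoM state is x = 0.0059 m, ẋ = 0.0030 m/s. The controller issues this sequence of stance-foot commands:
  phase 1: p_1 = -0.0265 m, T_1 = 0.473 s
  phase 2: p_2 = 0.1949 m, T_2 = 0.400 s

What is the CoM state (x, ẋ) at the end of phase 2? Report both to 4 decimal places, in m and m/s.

phase 1: p=-0.0265, T=0.473, ωT=1.834720, cosh=3.211518, sinh=3.051860; start (x,ẋ)=(0.005900, 0.003000) → end (x,ẋ)=(0.079914, 0.393181)
phase 2: p=0.1949, T=0.400, ωT=1.551560, cosh=2.465371, sinh=2.253454; start (x,ẋ)=(0.079914, 0.393181) → end (x,ẋ)=(0.139835, -0.035750)

x = 0.1398, ẋ = -0.0358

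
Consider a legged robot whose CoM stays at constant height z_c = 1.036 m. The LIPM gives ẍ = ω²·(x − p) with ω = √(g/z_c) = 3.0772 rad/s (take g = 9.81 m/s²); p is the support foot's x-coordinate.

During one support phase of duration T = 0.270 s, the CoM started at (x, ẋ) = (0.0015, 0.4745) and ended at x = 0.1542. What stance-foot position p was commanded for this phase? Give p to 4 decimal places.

p = -0.0240

ωT = 3.0772·0.270 = 0.830844; cosh(ωT) = 1.365468, sinh(ωT) = 0.929787
x(T) = p + (x₀−p)·cosh(ωT) + (ẋ₀/ω)·sinh(ωT) ⇒ p·(1 − cosh) = x(T) − x₀·cosh − (ẋ₀/ω)·sinh
numerator   = 0.1542 − (0.0015)·1.365468 − (0.4745/3.0772)·0.929787 = 0.008780
denominator = 1 − 1.365468 = -0.365468
p = 0.008780 / -0.365468 = -0.0240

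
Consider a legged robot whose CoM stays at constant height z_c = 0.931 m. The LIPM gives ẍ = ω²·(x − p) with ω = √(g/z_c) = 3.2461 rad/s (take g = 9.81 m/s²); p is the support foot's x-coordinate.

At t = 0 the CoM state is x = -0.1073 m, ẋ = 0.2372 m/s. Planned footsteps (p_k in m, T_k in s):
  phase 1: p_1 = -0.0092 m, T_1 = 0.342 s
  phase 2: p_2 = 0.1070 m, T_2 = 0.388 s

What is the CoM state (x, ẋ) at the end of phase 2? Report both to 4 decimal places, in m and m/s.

x = -0.2560, ẋ = -1.0194

phase 1: p=-0.0092, T=0.342, ωT=1.110166, cosh=1.682183, sinh=1.352679; start (x,ẋ)=(-0.107300, 0.237200) → end (x,ẋ)=(-0.075379, -0.031737)
phase 2: p=0.1070, T=0.388, ωT=1.259487, cosh=1.903706, sinh=1.619907; start (x,ẋ)=(-0.075379, -0.031737) → end (x,ẋ)=(-0.256033, -1.019434)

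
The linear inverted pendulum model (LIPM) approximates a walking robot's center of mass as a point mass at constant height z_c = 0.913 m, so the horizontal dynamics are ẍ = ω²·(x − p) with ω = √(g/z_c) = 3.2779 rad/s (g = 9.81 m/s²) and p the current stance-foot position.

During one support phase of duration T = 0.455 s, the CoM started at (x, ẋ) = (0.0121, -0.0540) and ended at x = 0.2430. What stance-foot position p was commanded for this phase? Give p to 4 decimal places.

ωT = 3.2779·0.455 = 1.491445; cosh(ωT) = 2.334278, sinh(ωT) = 2.109231
x(T) = p + (x₀−p)·cosh(ωT) + (ẋ₀/ω)·sinh(ωT) ⇒ p·(1 − cosh) = x(T) − x₀·cosh − (ẋ₀/ω)·sinh
numerator   = 0.2430 − (0.0121)·2.334278 − (-0.0540/3.2779)·2.109231 = 0.249503
denominator = 1 − 2.334278 = -1.334278
p = 0.249503 / -1.334278 = -0.1870

p = -0.1870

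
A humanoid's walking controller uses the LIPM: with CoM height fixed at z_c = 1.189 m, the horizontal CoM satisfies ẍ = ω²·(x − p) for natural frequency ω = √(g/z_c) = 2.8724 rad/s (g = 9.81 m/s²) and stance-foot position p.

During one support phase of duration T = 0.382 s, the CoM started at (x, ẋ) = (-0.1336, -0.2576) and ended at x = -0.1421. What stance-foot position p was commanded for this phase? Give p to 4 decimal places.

ωT = 2.8724·0.382 = 1.097257; cosh(ωT) = 1.664861, sinh(ωT) = 1.331075
x(T) = p + (x₀−p)·cosh(ωT) + (ẋ₀/ω)·sinh(ωT) ⇒ p·(1 − cosh) = x(T) − x₀·cosh − (ẋ₀/ω)·sinh
numerator   = -0.1421 − (-0.1336)·1.664861 − (-0.2576/2.8724)·1.331075 = 0.199698
denominator = 1 − 1.664861 = -0.664861
p = 0.199698 / -0.664861 = -0.3004

p = -0.3004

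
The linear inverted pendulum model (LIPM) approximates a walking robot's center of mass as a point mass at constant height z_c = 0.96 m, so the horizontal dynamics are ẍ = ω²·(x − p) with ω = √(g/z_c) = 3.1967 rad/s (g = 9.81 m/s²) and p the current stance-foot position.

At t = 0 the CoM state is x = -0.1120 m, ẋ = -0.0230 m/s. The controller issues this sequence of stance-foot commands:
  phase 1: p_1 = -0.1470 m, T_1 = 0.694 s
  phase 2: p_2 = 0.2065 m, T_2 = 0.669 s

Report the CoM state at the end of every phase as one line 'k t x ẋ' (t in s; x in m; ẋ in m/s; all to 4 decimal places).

1 0.6940 -0.0169 0.4012
2 1.3630 -0.2294 -1.2620

phase 1: p=-0.1470, T=0.694, ωT=2.218510, cosh=4.651196, sinh=4.542425; start (x,ẋ)=(-0.112000, -0.023000) → end (x,ẋ)=(-0.016891, 0.401249)
phase 2: p=0.2065, T=0.669, ωT=2.138592, cosh=4.302651, sinh=4.184830; start (x,ẋ)=(-0.016891, 0.401249) → end (x,ẋ)=(-0.229392, -1.262004)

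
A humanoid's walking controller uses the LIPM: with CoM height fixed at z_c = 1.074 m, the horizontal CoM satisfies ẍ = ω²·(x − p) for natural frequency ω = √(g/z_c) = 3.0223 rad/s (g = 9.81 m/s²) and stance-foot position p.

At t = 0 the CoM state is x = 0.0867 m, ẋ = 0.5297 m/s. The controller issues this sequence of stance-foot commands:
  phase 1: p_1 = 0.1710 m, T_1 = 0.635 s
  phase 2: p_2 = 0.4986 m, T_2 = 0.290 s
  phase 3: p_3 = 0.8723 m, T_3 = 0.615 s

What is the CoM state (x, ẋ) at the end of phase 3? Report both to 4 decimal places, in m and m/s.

phase 1: p=0.1710, T=0.635, ωT=1.919161, cosh=3.480982, sinh=3.334252; start (x,ẋ)=(0.086700, 0.529700) → end (x,ẋ)=(0.461927, 0.994376)
phase 2: p=0.4986, T=0.290, ωT=0.876467, cosh=1.409324, sinh=0.993073; start (x,ẋ)=(0.461927, 0.994376) → end (x,ẋ)=(0.773650, 1.291329)
phase 3: p=0.8723, T=0.615, ωT=1.858715, cosh=3.285679, sinh=3.129806; start (x,ẋ)=(0.773650, 1.291329) → end (x,ẋ)=(1.885431, 3.309742)

x = 1.8854, ẋ = 3.3097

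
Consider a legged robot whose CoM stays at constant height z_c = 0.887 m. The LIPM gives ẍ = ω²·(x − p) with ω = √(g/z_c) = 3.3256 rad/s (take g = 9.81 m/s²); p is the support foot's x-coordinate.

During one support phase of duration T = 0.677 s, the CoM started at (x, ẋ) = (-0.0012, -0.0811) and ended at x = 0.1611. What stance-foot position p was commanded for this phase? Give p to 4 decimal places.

ωT = 3.3256·0.677 = 2.251431; cosh(ωT) = 4.803286, sinh(ωT) = 4.698038
x(T) = p + (x₀−p)·cosh(ωT) + (ẋ₀/ω)·sinh(ωT) ⇒ p·(1 − cosh) = x(T) − x₀·cosh − (ẋ₀/ω)·sinh
numerator   = 0.1611 − (-0.0012)·4.803286 − (-0.0811/3.3256)·4.698038 = 0.281433
denominator = 1 − 4.803286 = -3.803286
p = 0.281433 / -3.803286 = -0.0740

p = -0.0740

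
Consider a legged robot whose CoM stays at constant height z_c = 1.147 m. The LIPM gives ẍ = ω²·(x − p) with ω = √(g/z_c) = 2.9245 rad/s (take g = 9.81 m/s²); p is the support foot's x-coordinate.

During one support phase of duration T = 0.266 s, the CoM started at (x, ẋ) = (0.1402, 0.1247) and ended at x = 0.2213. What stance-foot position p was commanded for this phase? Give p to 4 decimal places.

p = 0.0004

ωT = 2.9245·0.266 = 0.777917; cosh(ωT) = 1.318147, sinh(ωT) = 0.858786
x(T) = p + (x₀−p)·cosh(ωT) + (ẋ₀/ω)·sinh(ωT) ⇒ p·(1 − cosh) = x(T) − x₀·cosh − (ẋ₀/ω)·sinh
numerator   = 0.2213 − (0.1402)·1.318147 − (0.1247/2.9245)·0.858786 = -0.000123
denominator = 1 − 1.318147 = -0.318147
p = -0.000123 / -0.318147 = 0.0004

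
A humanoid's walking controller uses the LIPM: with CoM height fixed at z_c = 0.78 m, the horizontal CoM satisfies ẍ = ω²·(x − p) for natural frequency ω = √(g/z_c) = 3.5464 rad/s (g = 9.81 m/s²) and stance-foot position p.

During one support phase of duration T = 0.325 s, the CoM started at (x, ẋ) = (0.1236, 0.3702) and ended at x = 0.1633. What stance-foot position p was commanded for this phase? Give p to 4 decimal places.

ωT = 3.5464·0.325 = 1.152580; cosh(ωT) = 1.741086, sinh(ωT) = 1.425265
x(T) = p + (x₀−p)·cosh(ωT) + (ẋ₀/ω)·sinh(ωT) ⇒ p·(1 − cosh) = x(T) − x₀·cosh − (ẋ₀/ω)·sinh
numerator   = 0.1633 − (0.1236)·1.741086 − (0.3702/3.5464)·1.425265 = -0.200678
denominator = 1 − 1.741086 = -0.741086
p = -0.200678 / -0.741086 = 0.2708

p = 0.2708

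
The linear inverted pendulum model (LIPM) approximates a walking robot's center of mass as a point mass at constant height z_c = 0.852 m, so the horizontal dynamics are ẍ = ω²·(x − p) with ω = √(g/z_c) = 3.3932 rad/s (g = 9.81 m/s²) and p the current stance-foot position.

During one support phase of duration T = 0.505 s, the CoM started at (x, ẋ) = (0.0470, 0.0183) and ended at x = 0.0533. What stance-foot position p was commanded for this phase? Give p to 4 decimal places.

ωT = 3.3932·0.505 = 1.713566; cosh(ωT) = 2.864467, sinh(ωT) = 2.684245
x(T) = p + (x₀−p)·cosh(ωT) + (ẋ₀/ω)·sinh(ωT) ⇒ p·(1 − cosh) = x(T) − x₀·cosh − (ẋ₀/ω)·sinh
numerator   = 0.0533 − (0.0470)·2.864467 − (0.0183/3.3932)·2.684245 = -0.095806
denominator = 1 − 2.864467 = -1.864467
p = -0.095806 / -1.864467 = 0.0514

p = 0.0514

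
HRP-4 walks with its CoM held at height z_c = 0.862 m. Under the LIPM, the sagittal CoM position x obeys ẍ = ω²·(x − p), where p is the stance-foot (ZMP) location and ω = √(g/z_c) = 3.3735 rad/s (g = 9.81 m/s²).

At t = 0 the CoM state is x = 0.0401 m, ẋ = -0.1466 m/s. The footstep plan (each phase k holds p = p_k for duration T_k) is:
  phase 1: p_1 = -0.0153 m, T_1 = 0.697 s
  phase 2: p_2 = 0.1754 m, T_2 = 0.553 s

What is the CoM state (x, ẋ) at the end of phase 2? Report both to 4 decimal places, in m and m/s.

x = -0.0495, ẋ = -0.6641

phase 1: p=-0.0153, T=0.697, ωT=2.351329, cosh=5.297381, sinh=5.202139; start (x,ẋ)=(0.040100, -0.146600) → end (x,ẋ)=(0.052109, 0.195642)
phase 2: p=0.1754, T=0.553, ωT=1.865546, cosh=3.307135, sinh=3.152323; start (x,ẋ)=(0.052109, 0.195642) → end (x,ẋ)=(-0.049525, -0.664109)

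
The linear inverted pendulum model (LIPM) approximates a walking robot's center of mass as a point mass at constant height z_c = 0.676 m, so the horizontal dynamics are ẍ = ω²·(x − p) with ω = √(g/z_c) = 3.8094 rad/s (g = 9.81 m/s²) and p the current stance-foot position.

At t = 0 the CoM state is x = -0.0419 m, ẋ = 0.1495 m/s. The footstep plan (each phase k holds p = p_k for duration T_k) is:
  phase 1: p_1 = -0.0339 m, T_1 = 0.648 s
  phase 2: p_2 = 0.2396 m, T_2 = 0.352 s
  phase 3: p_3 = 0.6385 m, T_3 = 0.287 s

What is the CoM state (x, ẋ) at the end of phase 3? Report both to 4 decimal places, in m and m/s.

phase 1: p=-0.0339, T=0.648, ωT=2.468491, cosh=5.944668, sinh=5.859955; start (x,ẋ)=(-0.041900, 0.149500) → end (x,ẋ)=(0.148517, 0.710145)
phase 2: p=0.2396, T=0.352, ωT=1.340909, cosh=2.042062, sinh=1.780454; start (x,ẋ)=(0.148517, 0.710145) → end (x,ẋ)=(0.385513, 0.832390)
phase 3: p=0.6385, T=0.287, ωT=1.093298, cosh=1.659604, sinh=1.324495; start (x,ẋ)=(0.385513, 0.832390) → end (x,ẋ)=(0.508056, 0.104984)

x = 0.5081, ẋ = 0.1050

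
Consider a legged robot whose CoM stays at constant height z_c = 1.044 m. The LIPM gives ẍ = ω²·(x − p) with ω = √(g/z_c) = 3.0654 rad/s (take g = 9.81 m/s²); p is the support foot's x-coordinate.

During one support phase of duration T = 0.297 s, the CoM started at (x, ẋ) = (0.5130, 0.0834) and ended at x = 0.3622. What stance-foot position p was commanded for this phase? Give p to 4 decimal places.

ωT = 3.0654·0.297 = 0.910424; cosh(ωT) = 1.443865, sinh(ωT) = 1.041511
x(T) = p + (x₀−p)·cosh(ωT) + (ẋ₀/ω)·sinh(ωT) ⇒ p·(1 − cosh) = x(T) − x₀·cosh − (ẋ₀/ω)·sinh
numerator   = 0.3622 − (0.5130)·1.443865 − (0.0834/3.0654)·1.041511 = -0.406839
denominator = 1 − 1.443865 = -0.443865
p = -0.406839 / -0.443865 = 0.9166

p = 0.9166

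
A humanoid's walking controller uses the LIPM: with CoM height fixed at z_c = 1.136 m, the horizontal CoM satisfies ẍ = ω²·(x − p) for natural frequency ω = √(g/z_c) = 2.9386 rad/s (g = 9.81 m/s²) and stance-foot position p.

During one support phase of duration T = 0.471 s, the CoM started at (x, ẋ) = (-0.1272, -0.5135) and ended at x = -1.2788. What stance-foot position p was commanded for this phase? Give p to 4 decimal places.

ωT = 2.9386·0.471 = 1.384081; cosh(ωT) = 2.120854, sinh(ωT) = 1.870300
x(T) = p + (x₀−p)·cosh(ωT) + (ẋ₀/ω)·sinh(ωT) ⇒ p·(1 − cosh) = x(T) − x₀·cosh − (ẋ₀/ω)·sinh
numerator   = -1.2788 − (-0.1272)·2.120854 − (-0.5135/2.9386)·1.870300 = -0.682205
denominator = 1 − 2.120854 = -1.120854
p = -0.682205 / -1.120854 = 0.6086

p = 0.6086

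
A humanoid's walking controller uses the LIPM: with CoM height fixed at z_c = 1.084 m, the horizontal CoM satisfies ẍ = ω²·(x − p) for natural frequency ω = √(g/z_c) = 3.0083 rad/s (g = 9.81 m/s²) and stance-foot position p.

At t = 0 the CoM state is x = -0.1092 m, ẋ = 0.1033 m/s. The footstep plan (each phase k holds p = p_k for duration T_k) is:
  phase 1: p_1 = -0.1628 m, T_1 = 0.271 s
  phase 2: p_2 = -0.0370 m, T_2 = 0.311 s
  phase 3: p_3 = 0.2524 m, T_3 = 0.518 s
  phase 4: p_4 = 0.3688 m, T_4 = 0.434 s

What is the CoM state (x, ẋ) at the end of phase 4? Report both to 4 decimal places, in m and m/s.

x = -0.7789, ẋ = -3.3003

phase 1: p=-0.1628, T=0.271, ωT=0.815249, cosh=1.351134, sinh=0.908605; start (x,ẋ)=(-0.109200, 0.103300) → end (x,ẋ)=(-0.059179, 0.286080)
phase 2: p=-0.0370, T=0.311, ωT=0.935581, cosh=1.470526, sinh=1.078168; start (x,ẋ)=(-0.059179, 0.286080) → end (x,ẋ)=(0.032915, 0.348751)
phase 3: p=0.2524, T=0.518, ωT=1.558299, cosh=2.480615, sinh=2.270121; start (x,ẋ)=(0.032915, 0.348751) → end (x,ẋ)=(-0.028883, -0.633789)
phase 4: p=0.3688, T=0.434, ωT=1.305602, cosh=1.980460, sinh=1.709451; start (x,ẋ)=(-0.028883, -0.633789) → end (x,ẋ)=(-0.778942, -3.300294)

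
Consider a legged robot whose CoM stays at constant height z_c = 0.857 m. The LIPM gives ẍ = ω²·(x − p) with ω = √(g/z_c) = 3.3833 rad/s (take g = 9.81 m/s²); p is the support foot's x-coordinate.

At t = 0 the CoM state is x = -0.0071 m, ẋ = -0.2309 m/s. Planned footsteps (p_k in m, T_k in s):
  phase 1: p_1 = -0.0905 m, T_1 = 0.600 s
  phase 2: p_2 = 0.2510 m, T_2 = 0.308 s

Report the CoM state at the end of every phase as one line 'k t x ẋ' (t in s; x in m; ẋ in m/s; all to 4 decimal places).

1 0.6000 -0.0229 0.1615
2 0.9080 -0.1263 -0.8926

phase 1: p=-0.0905, T=0.600, ωT=2.029980, cosh=3.872636, sinh=3.741298; start (x,ẋ)=(-0.007100, -0.230900) → end (x,ẋ)=(-0.022854, 0.161480)
phase 2: p=0.2510, T=0.308, ωT=1.042056, cosh=1.593885, sinh=1.241156; start (x,ẋ)=(-0.022854, 0.161480) → end (x,ẋ)=(-0.126254, -0.892590)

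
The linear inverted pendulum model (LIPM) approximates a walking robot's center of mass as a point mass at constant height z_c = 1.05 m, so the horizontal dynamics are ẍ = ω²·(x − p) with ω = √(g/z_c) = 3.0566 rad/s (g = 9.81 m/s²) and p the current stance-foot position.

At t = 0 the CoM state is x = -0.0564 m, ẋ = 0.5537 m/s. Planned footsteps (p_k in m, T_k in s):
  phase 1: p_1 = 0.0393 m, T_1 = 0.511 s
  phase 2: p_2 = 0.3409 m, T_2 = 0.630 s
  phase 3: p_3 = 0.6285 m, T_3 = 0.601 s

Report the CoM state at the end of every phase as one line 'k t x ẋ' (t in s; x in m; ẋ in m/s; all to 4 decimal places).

phase 1: p=0.0393, T=0.511, ωT=1.561923, cosh=2.488856, sinh=2.279123; start (x,ẋ)=(-0.056400, 0.553700) → end (x,ẋ)=(0.213977, 0.711398)
phase 2: p=0.3409, T=0.630, ωT=1.925658, cosh=3.502720, sinh=3.356941; start (x,ẋ)=(0.213977, 0.711398) → end (x,ẋ)=(0.677625, 1.189498)
phase 3: p=0.6285, T=0.601, ωT=1.837017, cosh=3.218537, sinh=3.059245; start (x,ẋ)=(0.677625, 1.189498) → end (x,ẋ)=(1.977139, 4.287808)

1 0.5110 0.2140 0.7114
2 1.1410 0.6776 1.1895
3 1.7420 1.9771 4.2878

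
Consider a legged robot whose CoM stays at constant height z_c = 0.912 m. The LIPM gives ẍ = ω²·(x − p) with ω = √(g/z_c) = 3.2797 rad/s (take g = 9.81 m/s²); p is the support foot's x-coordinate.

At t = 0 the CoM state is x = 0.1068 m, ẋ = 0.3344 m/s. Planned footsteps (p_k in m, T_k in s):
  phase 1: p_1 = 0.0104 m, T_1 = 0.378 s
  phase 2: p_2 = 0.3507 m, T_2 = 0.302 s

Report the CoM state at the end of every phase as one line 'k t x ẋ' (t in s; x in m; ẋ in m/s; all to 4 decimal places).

1 0.3780 0.3522 1.1264
2 0.6800 0.7516 1.7314

phase 1: p=0.0104, T=0.378, ωT=1.239727, cosh=1.872066, sinh=1.582603; start (x,ẋ)=(0.106800, 0.334400) → end (x,ẋ)=(0.352230, 1.126379)
phase 2: p=0.3507, T=0.302, ωT=0.990469, cosh=1.531950, sinh=1.160548; start (x,ẋ)=(0.352230, 1.126379) → end (x,ẋ)=(0.751623, 1.731382)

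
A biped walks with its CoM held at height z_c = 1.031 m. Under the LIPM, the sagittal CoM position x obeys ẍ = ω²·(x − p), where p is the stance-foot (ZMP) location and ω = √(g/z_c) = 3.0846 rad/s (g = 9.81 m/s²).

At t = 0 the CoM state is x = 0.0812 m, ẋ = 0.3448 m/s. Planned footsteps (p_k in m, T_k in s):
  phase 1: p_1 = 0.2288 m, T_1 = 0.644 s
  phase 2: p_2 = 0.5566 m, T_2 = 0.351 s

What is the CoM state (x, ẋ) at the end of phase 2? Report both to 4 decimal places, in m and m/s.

phase 1: p=0.2288, T=0.644, ωT=1.986482, cosh=3.713511, sinh=3.576334; start (x,ẋ)=(0.081200, 0.344800) → end (x,ẋ)=(0.080452, -0.347840)
phase 2: p=0.5566, T=0.351, ωT=1.082695, cosh=1.645653, sinh=1.306972; start (x,ẋ)=(0.080452, -0.347840) → end (x,ẋ)=(-0.374357, -2.492006)

x = -0.3744, ẋ = -2.4920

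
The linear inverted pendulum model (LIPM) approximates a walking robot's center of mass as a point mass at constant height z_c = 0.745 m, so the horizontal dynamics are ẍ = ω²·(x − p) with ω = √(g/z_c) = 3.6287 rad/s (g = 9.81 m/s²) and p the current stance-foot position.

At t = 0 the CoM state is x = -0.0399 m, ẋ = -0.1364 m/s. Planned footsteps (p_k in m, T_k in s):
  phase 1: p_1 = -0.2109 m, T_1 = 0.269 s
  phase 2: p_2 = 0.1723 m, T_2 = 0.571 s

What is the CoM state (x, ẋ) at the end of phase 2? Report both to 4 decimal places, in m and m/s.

phase 1: p=-0.2109, T=0.269, ωT=0.976120, cosh=1.515454, sinh=1.138684; start (x,ẋ)=(-0.039900, -0.136400) → end (x,ẋ)=(0.005440, 0.499854)
phase 2: p=0.1723, T=0.571, ωT=2.071988, cosh=4.033263, sinh=3.907328; start (x,ẋ)=(0.005440, 0.499854) → end (x,ẋ)=(0.037547, -0.349777)

x = 0.0375, ẋ = -0.3498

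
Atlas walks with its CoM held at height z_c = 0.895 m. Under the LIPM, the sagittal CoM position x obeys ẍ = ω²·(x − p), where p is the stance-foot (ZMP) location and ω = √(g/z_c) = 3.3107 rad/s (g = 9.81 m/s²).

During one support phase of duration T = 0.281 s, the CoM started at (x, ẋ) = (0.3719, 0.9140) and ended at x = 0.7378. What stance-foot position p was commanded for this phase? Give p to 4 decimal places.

ωT = 3.3107·0.281 = 0.930307; cosh(ωT) = 1.464860, sinh(ωT) = 1.070427
x(T) = p + (x₀−p)·cosh(ωT) + (ẋ₀/ω)·sinh(ωT) ⇒ p·(1 − cosh) = x(T) − x₀·cosh − (ẋ₀/ω)·sinh
numerator   = 0.7378 − (0.3719)·1.464860 − (0.9140/3.3107)·1.070427 = -0.102499
denominator = 1 − 1.464860 = -0.464860
p = -0.102499 / -0.464860 = 0.2205

p = 0.2205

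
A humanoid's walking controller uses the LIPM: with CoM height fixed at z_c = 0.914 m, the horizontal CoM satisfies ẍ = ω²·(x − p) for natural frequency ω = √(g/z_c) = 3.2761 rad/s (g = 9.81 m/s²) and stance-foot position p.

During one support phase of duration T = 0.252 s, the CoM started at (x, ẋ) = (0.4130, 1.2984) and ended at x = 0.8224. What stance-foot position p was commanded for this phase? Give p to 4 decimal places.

p = 0.2917

ωT = 3.2761·0.252 = 0.825577; cosh(ωT) = 1.360590, sinh(ωT) = 0.922608
x(T) = p + (x₀−p)·cosh(ωT) + (ẋ₀/ω)·sinh(ωT) ⇒ p·(1 − cosh) = x(T) − x₀·cosh − (ẋ₀/ω)·sinh
numerator   = 0.8224 − (0.4130)·1.360590 − (1.2984/3.2761)·0.922608 = -0.105176
denominator = 1 − 1.360590 = -0.360590
p = -0.105176 / -0.360590 = 0.2917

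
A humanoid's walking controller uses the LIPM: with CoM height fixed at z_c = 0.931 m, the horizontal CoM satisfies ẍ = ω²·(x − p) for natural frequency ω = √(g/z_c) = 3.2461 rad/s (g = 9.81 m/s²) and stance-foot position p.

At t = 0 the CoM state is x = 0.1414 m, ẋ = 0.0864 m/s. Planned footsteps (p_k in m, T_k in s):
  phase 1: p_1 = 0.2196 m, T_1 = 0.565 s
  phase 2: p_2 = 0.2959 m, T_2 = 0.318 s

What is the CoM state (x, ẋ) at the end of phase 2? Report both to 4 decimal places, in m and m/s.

phase 1: p=0.2196, T=0.565, ωT=1.834046, cosh=3.209464, sinh=3.049699; start (x,ẋ)=(0.141400, 0.086400) → end (x,ẋ)=(0.049792, -0.496853)
phase 2: p=0.2959, T=0.318, ωT=1.032260, cosh=1.581802, sinh=1.225601; start (x,ẋ)=(0.049792, -0.496853) → end (x,ẋ)=(-0.280986, -1.765044)

x = -0.2810, ẋ = -1.7650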